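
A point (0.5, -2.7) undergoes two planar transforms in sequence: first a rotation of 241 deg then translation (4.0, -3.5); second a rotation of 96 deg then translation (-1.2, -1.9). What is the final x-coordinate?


After transform 1:
x1 = cos(241)*0.5 - sin(241)*-2.7 + 4.0 = 1.3961
y1 = sin(241)*0.5 + cos(241)*-2.7 + -3.5 = -2.6283
After transform 2:
x2 = cos(96)*1.3961 - sin(96)*-2.6283 + -1.2
= 1.268


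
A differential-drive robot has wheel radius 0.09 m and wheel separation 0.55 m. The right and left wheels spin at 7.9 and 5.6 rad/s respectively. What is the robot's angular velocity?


vR = r*wR = 0.09*7.9 = 0.711 m/s
vL = r*wL = 0.09*5.6 = 0.504 m/s
v = (vR+vL)/2 = 0.6075 m/s
omega = (vR-vL)/L = 0.3764 rad/s
angular velocity = 0.3764 rad/s


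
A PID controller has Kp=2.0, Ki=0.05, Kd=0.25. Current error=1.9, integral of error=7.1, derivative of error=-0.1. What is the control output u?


u = Kp*e + Ki*int(e) + Kd*de/dt
= 2.0*1.9 + 0.05*7.1 + 0.25*(-0.1)
= 3.8 + 0.355 + -0.025
= 4.13


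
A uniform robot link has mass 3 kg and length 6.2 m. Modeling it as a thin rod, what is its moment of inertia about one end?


I = (1/3) * m * L^2
= (1/3) * 3 * 6.2^2
= 0.333333 * 3 * 38.44
= 38.44 kg*m^2


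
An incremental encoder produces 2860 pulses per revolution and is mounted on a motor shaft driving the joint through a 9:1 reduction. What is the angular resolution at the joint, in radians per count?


counts per rev = 2860
effective counts at joint = 2860 * 9 = 25740
resolution = 2*pi / 25740
= 2.4410e-04 rad/count


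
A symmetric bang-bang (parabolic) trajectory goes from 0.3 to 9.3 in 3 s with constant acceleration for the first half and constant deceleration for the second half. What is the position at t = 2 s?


Symmetric rest-to-rest: each phase covers (pf-p0)/2 in time T/2. 0.5*a*(T/2)^2 = (pf-p0)/2 => a = 4*(pf-p0)/T^2
a = 4*(9.3-0.3)/3^2 = 4.0
t = 2 is in the deceleration phase (t > T/2).
p = pf - 0.5*a*(T-t)^2 = 9.3 - 0.5*4.0*1^2
= 7.3


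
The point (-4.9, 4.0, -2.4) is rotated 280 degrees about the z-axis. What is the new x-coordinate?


Rotation about z-axis: x' = x*cos(theta) - y*sin(theta)
= -4.9 * 0.1736 - 4.0 * -0.9848
= 3.0884


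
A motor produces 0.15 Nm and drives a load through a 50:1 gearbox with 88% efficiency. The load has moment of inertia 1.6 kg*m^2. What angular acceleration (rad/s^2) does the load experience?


tau_out = tau_motor * N * eta
= 0.15 * 50 * 0.88 = 6.6 Nm
alpha = tau_out / I = 6.6 / 1.6
= 4.125 rad/s^2


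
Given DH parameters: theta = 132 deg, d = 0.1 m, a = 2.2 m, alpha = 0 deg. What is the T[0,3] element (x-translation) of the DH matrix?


T[0,3] = a * cos(theta)
= 2.2 * cos(132 deg)
= 2.2 * -0.6691
= -1.4721


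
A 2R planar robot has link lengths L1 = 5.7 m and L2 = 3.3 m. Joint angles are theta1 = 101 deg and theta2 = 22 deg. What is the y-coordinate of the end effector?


Convert angles to radians: theta1 = 1.7628, theta2 = 0.384
y = L1*sin(theta1) + L2*sin(theta1+theta2)
y = 5.5953 + 2.7676
y = 8.3629


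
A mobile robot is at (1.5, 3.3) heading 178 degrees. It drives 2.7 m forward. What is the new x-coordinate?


x_new = x0 + d*cos(theta)
= 1.5 + 2.7*cos(178)
= 1.5 + -2.6984
= -1.1984


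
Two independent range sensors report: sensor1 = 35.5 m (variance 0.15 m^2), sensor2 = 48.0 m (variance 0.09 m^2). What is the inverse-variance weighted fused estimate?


w1 = (1/var1) / (1/var1 + 1/var2)
   = 6.6667 / (6.6667 + 11.1111) = 0.375
w2 = 1 - w1 = 0.625
fused = w1*s1 + w2*s2 = 13.3125 + 30.0
= 43.3125 m


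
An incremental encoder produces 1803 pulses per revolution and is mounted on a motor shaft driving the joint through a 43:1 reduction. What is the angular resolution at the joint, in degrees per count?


counts per rev = 1803
effective counts at joint = 1803 * 43 = 77529
resolution = 360 / 77529
= 0.0046 deg/count


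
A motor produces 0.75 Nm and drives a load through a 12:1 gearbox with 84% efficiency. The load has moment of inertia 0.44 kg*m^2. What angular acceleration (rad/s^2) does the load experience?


tau_out = tau_motor * N * eta
= 0.75 * 12 * 0.84 = 7.56 Nm
alpha = tau_out / I = 7.56 / 0.44
= 17.1818 rad/s^2


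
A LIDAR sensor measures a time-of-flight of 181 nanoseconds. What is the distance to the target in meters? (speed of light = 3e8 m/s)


tof = 181 ns = 1.81e-07 s
dist = c * tof / 2
= 3e8 * 1.81e-07 / 2
= 27.15 m


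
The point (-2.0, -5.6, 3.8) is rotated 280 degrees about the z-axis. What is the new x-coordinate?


Rotation about z-axis: x' = x*cos(theta) - y*sin(theta)
= -2.0 * 0.1736 - -5.6 * -0.9848
= -5.8622


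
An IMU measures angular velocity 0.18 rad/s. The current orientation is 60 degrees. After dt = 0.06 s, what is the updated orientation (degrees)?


delta_theta = w * dt = 0.18 * 0.06 = 0.0108 rad
= 0.6188 deg
theta_new = 60 + 0.6188 = 60.6188 deg


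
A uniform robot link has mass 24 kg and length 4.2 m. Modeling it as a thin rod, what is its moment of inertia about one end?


I = (1/3) * m * L^2
= (1/3) * 24 * 4.2^2
= 0.333333 * 24 * 17.64
= 141.12 kg*m^2


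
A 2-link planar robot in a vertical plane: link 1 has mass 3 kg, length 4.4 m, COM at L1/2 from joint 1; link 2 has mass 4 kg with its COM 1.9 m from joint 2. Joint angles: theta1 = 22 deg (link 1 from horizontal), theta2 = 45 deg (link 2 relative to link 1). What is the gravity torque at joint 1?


Horizontal distance from joint 1 to link-1 COM:
  x_c1 = (L1/2)*cos(t1) = 2.2 * 0.9272 = 2.0398 m
Horizontal distance from joint 1 to link-2 COM:
  x_c2 = L1*cos(t1) + Lc2*cos(t1+t2)
       = 4.4*0.9272 + 1.9*0.3907 = 4.822 m
tau1 = m1*g*x_c1 + m2*g*x_c2
     = 3*9.81*2.0398 + 4*9.81*4.822
     = 60.0314 + 189.2152
     = 249.2467 Nm


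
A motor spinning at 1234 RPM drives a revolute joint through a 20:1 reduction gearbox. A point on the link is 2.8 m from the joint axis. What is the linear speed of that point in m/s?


omega_motor = 1234 * 2*pi/60 = 129.2242 rad/s
omega_joint = omega_motor / 20 = 6.4612 rad/s
v = omega_joint * r = 6.4612 * 2.8
= 18.0914 m/s


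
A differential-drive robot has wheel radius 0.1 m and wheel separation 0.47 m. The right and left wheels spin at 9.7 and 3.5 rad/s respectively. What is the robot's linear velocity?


vR = r*wR = 0.1*9.7 = 0.97 m/s
vL = r*wL = 0.1*3.5 = 0.35 m/s
v = (vR+vL)/2 = 0.66 m/s
omega = (vR-vL)/L = 1.3191 rad/s
linear velocity = 0.66 m/s


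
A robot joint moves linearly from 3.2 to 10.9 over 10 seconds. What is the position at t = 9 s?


s = t/T = 9/10 = 0.9
p(t) = p0 + (pf-p0)*s
= 3.2 + (10.9 - 3.2) * 0.9
= 10.13


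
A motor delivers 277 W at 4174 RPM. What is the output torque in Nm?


omega = 4174 * 2*pi/60 = 437.1003 rad/s
tau = P / omega = 277 / 437.1003
= 0.6337 Nm


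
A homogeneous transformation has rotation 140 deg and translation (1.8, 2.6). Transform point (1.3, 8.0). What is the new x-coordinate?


x' = cos(theta)*px - sin(theta)*py + tx
= -0.766*1.3 - 0.6428*8.0 + 1.8
= -4.3382


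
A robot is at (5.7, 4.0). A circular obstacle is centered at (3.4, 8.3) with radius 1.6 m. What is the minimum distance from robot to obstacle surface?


center_dist = sqrt((5.7-3.4)^2 + (4.0-8.3)^2)
= sqrt(5.29 + 18.49)
= 4.8765
min_dist = center_dist - radius = 4.8765 - 1.6 = 3.2765 m


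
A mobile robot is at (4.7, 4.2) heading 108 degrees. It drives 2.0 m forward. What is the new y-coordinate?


y_new = y0 + d*sin(theta)
= 4.2 + 2.0*sin(108)
= 4.2 + 1.9021
= 6.1021


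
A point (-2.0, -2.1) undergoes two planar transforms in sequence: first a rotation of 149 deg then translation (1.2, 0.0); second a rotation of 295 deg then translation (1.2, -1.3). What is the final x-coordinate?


After transform 1:
x1 = cos(149)*-2.0 - sin(149)*-2.1 + 1.2 = 3.9959
y1 = sin(149)*-2.0 + cos(149)*-2.1 + 0.0 = 0.77
After transform 2:
x2 = cos(295)*3.9959 - sin(295)*0.77 + 1.2
= 3.5866


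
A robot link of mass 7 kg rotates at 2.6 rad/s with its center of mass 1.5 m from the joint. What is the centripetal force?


F = m * omega^2 * r
= 7 * 2.6^2 * 1.5
= 7 * 6.76 * 1.5
= 70.98 N


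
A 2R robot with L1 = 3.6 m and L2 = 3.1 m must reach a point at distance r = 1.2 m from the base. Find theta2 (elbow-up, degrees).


cos(theta2) = (r^2 - L1^2 - L2^2) / (2*L1*L2)
cos(theta2) = (1.44 - 12.96 - 9.61) / 22.32
cos(theta2) = -0.946685
theta2 = 161.2063 degrees


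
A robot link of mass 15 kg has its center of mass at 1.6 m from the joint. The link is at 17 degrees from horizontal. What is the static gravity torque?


tau = m*g*L*cos(angle)
= 15 * 9.81 * 1.6 * cos(17 deg)
= 15 * 9.81 * 1.6 * 0.9563
= 225.1524 Nm


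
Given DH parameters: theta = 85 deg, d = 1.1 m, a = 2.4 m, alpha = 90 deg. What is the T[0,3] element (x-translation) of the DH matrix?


T[0,3] = a * cos(theta)
= 2.4 * cos(85 deg)
= 2.4 * 0.0872
= 0.2092


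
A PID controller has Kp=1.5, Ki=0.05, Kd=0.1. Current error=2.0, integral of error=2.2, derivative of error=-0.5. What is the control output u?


u = Kp*e + Ki*int(e) + Kd*de/dt
= 1.5*2.0 + 0.05*2.2 + 0.1*(-0.5)
= 3.0 + 0.11 + -0.05
= 3.06


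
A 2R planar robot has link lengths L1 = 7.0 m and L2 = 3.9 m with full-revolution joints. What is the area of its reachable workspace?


r_max = L1 + L2 = 10.9 m
r_min = |L1 - L2| = 3.1 m
Area = pi*(r_max^2 - r_min^2)
= pi*(118.81 - 9.61)
= pi * 109.2
= 343.0619 m^2


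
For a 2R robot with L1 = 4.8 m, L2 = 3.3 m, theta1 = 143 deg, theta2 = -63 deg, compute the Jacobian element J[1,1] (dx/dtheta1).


J[1,1] = -L1*sin(t1) - L2*sin(t1+t2)
= -4.8*sin(143) - 3.3*sin(80)
= -6.1386


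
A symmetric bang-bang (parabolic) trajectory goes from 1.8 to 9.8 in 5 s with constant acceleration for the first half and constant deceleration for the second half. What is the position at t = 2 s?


Symmetric rest-to-rest: each phase covers (pf-p0)/2 in time T/2. 0.5*a*(T/2)^2 = (pf-p0)/2 => a = 4*(pf-p0)/T^2
a = 4*(9.8-1.8)/5^2 = 1.28
t = 2 is in the acceleration phase (t <= T/2).
p = p0 + 0.5*a*t^2 = 1.8 + 0.5*1.28*2^2
= 4.36


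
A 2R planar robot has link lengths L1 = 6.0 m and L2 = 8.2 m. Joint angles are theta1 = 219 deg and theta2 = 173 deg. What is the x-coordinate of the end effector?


Convert angles to radians: theta1 = 3.8223, theta2 = 3.0194
x = L1*cos(theta1) + L2*cos(theta1+theta2)
x = -4.6629 + 6.954
x = 2.2911


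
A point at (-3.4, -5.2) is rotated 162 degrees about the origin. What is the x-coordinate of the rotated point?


x' = x*cos(theta) - y*sin(theta)
cos(162 deg) = -0.9511, sin(162 deg) = 0.309
x' = -3.4 * -0.9511 - -5.2 * 0.309
= 3.2336 - -1.6069
= 4.8405


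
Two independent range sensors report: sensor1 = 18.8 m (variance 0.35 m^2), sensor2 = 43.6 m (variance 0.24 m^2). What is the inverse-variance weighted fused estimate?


w1 = (1/var1) / (1/var1 + 1/var2)
   = 2.8571 / (2.8571 + 4.1667) = 0.4068
w2 = 1 - w1 = 0.5932
fused = w1*s1 + w2*s2 = 7.6475 + 25.8644
= 33.5119 m


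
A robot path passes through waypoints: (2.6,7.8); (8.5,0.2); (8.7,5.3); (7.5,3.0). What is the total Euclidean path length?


Segment lengths:
  seg1 = sqrt((5.9)^2 + (-7.6)^2) = 9.6213
  seg2 = sqrt((0.2)^2 + (5.1)^2) = 5.1039
  seg3 = sqrt((-1.2)^2 + (-2.3)^2) = 2.5942
Total = 17.3195


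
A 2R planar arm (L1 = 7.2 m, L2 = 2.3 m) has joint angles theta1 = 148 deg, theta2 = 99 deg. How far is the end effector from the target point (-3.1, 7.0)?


End effector via forward kinematics:
x = L1*cos(t1) + L2*cos(t1+t2) = -7.0046
y = L1*sin(t1) + L2*sin(t1+t2) = 1.6983
Distance to target:
d = sqrt((-3.1 - -7.0046)^2 + (7.0 - 1.6983)^2)
= sqrt(15.2461 + 28.1085)
= 6.5844 m


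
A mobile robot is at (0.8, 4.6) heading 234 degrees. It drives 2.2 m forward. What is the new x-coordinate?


x_new = x0 + d*cos(theta)
= 0.8 + 2.2*cos(234)
= 0.8 + -1.2931
= -0.4931


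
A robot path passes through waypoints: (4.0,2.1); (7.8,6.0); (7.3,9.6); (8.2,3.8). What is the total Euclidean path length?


Segment lengths:
  seg1 = sqrt((3.8)^2 + (3.9)^2) = 5.4452
  seg2 = sqrt((-0.5)^2 + (3.6)^2) = 3.6346
  seg3 = sqrt((0.9)^2 + (-5.8)^2) = 5.8694
Total = 14.9491


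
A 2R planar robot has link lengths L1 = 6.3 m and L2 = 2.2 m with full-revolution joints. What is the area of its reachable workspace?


r_max = L1 + L2 = 8.5 m
r_min = |L1 - L2| = 4.1 m
Area = pi*(r_max^2 - r_min^2)
= pi*(72.25 - 16.81)
= pi * 55.44
= 174.1699 m^2


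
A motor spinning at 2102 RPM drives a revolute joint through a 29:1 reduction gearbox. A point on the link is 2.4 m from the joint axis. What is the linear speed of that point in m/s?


omega_motor = 2102 * 2*pi/60 = 220.1209 rad/s
omega_joint = omega_motor / 29 = 7.5904 rad/s
v = omega_joint * r = 7.5904 * 2.4
= 18.2169 m/s


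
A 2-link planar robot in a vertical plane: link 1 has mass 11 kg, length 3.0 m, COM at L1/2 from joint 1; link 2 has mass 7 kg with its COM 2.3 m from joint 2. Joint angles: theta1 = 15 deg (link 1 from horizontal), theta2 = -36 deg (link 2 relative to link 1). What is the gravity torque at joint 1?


Horizontal distance from joint 1 to link-1 COM:
  x_c1 = (L1/2)*cos(t1) = 1.5 * 0.9659 = 1.4489 m
Horizontal distance from joint 1 to link-2 COM:
  x_c2 = L1*cos(t1) + Lc2*cos(t1+t2)
       = 3.0*0.9659 + 2.3*0.9336 = 5.045 m
tau1 = m1*g*x_c1 + m2*g*x_c2
     = 11*9.81*1.4489 + 7*9.81*5.045
     = 156.3496 + 346.441
     = 502.7906 Nm


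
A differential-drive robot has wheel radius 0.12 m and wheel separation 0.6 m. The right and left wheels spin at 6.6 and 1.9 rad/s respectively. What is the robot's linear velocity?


vR = r*wR = 0.12*6.6 = 0.792 m/s
vL = r*wL = 0.12*1.9 = 0.228 m/s
v = (vR+vL)/2 = 0.51 m/s
omega = (vR-vL)/L = 0.94 rad/s
linear velocity = 0.51 m/s


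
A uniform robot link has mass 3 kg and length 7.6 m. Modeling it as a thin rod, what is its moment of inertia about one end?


I = (1/3) * m * L^2
= (1/3) * 3 * 7.6^2
= 0.333333 * 3 * 57.76
= 57.76 kg*m^2


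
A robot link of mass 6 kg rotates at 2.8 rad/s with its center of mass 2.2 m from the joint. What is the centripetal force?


F = m * omega^2 * r
= 6 * 2.8^2 * 2.2
= 6 * 7.84 * 2.2
= 103.488 N


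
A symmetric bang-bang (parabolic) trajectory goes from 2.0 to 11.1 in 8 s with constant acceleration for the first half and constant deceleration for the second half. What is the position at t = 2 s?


Symmetric rest-to-rest: each phase covers (pf-p0)/2 in time T/2. 0.5*a*(T/2)^2 = (pf-p0)/2 => a = 4*(pf-p0)/T^2
a = 4*(11.1-2.0)/8^2 = 0.5687
t = 2 is in the acceleration phase (t <= T/2).
p = p0 + 0.5*a*t^2 = 2.0 + 0.5*0.5687*2^2
= 3.1375


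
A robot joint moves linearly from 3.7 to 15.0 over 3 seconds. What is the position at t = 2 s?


s = t/T = 2/3 = 0.6667
p(t) = p0 + (pf-p0)*s
= 3.7 + (15.0 - 3.7) * 0.6667
= 11.2333


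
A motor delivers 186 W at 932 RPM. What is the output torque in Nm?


omega = 932 * 2*pi/60 = 97.5988 rad/s
tau = P / omega = 186 / 97.5988
= 1.9058 Nm


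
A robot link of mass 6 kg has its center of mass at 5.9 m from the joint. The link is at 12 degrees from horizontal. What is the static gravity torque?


tau = m*g*L*cos(angle)
= 6 * 9.81 * 5.9 * cos(12 deg)
= 6 * 9.81 * 5.9 * 0.9781
= 339.6852 Nm


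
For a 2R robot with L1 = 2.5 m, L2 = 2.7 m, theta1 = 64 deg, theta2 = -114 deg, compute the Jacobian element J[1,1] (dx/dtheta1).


J[1,1] = -L1*sin(t1) - L2*sin(t1+t2)
= -2.5*sin(64) - 2.7*sin(-50)
= -0.1787


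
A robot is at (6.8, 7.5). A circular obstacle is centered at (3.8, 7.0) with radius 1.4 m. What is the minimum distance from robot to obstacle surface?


center_dist = sqrt((6.8-3.8)^2 + (7.5-7.0)^2)
= sqrt(9.0 + 0.25)
= 3.0414
min_dist = center_dist - radius = 3.0414 - 1.4 = 1.6414 m


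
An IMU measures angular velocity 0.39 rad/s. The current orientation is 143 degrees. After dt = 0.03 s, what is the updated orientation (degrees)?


delta_theta = w * dt = 0.39 * 0.03 = 0.0117 rad
= 0.6704 deg
theta_new = 143 + 0.6704 = 143.6704 deg


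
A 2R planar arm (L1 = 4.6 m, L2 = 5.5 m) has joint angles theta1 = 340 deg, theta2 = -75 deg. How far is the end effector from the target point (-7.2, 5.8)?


End effector via forward kinematics:
x = L1*cos(t1) + L2*cos(t1+t2) = 3.8432
y = L1*sin(t1) + L2*sin(t1+t2) = -7.0524
Distance to target:
d = sqrt((-7.2 - 3.8432)^2 + (5.8 - -7.0524)^2)
= sqrt(121.9529 + 165.1832)
= 16.9451 m


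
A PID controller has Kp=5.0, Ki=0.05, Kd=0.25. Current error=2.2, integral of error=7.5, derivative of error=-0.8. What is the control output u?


u = Kp*e + Ki*int(e) + Kd*de/dt
= 5.0*2.2 + 0.05*7.5 + 0.25*(-0.8)
= 11.0 + 0.375 + -0.2
= 11.175


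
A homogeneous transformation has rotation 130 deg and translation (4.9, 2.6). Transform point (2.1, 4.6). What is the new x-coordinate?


x' = cos(theta)*px - sin(theta)*py + tx
= -0.6428*2.1 - 0.766*4.6 + 4.9
= 0.0263


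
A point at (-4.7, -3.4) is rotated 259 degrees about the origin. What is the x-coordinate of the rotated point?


x' = x*cos(theta) - y*sin(theta)
cos(259 deg) = -0.1908, sin(259 deg) = -0.9816
x' = -4.7 * -0.1908 - -3.4 * -0.9816
= 0.8968 - 3.3375
= -2.4407


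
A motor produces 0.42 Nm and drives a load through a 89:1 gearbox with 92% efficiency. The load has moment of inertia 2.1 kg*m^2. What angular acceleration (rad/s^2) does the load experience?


tau_out = tau_motor * N * eta
= 0.42 * 89 * 0.92 = 34.3896 Nm
alpha = tau_out / I = 34.3896 / 2.1
= 16.376 rad/s^2


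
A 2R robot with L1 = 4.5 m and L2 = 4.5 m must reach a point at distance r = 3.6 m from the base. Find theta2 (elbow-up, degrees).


cos(theta2) = (r^2 - L1^2 - L2^2) / (2*L1*L2)
cos(theta2) = (12.96 - 20.25 - 20.25) / 40.5
cos(theta2) = -0.68
theta2 = 132.8436 degrees


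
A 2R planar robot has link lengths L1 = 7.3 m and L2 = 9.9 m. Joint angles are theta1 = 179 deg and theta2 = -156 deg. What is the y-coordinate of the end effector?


Convert angles to radians: theta1 = 3.1241, theta2 = -2.7227
y = L1*sin(theta1) + L2*sin(theta1+theta2)
y = 0.1274 + 3.8682
y = 3.9956


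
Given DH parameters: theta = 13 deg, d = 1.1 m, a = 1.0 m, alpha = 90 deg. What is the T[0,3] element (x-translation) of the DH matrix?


T[0,3] = a * cos(theta)
= 1.0 * cos(13 deg)
= 1.0 * 0.9744
= 0.9744


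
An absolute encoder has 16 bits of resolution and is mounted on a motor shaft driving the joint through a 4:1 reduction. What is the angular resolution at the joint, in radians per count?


counts = 2^16 = 65536
effective counts at joint = 65536 * 4 = 262144
resolution = 2*pi / 262144
= 2.3968e-05 rad/count


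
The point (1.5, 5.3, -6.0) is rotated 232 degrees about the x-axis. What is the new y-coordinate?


Rotation about x-axis: y' = y*cos(theta) - z*sin(theta)
= 5.3 * -0.6157 - -6.0 * -0.788
= -7.9911


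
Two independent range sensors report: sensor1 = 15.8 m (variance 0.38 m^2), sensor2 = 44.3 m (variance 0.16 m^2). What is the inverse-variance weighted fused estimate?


w1 = (1/var1) / (1/var1 + 1/var2)
   = 2.6316 / (2.6316 + 6.25) = 0.2963
w2 = 1 - w1 = 0.7037
fused = w1*s1 + w2*s2 = 4.6815 + 31.1741
= 35.8556 m


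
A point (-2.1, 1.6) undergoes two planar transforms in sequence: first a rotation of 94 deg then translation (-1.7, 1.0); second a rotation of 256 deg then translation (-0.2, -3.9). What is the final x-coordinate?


After transform 1:
x1 = cos(94)*-2.1 - sin(94)*1.6 + -1.7 = -3.1496
y1 = sin(94)*-2.1 + cos(94)*1.6 + 1.0 = -1.2065
After transform 2:
x2 = cos(256)*-3.1496 - sin(256)*-1.2065 + -0.2
= -0.6087


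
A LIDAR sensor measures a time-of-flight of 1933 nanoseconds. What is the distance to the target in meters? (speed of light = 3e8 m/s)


tof = 1933 ns = 1.933e-06 s
dist = c * tof / 2
= 3e8 * 1.933e-06 / 2
= 289.95 m


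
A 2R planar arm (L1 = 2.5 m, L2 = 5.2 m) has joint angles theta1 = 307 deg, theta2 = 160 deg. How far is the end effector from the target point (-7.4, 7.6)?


End effector via forward kinematics:
x = L1*cos(t1) + L2*cos(t1+t2) = -0.0158
y = L1*sin(t1) + L2*sin(t1+t2) = 2.9762
Distance to target:
d = sqrt((-7.4 - -0.0158)^2 + (7.6 - 2.9762)^2)
= sqrt(54.5265 + 21.3796)
= 8.7124 m


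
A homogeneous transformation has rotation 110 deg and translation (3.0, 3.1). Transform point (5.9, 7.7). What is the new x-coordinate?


x' = cos(theta)*px - sin(theta)*py + tx
= -0.342*5.9 - 0.9397*7.7 + 3.0
= -6.2536


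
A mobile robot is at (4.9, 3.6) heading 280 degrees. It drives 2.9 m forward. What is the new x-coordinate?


x_new = x0 + d*cos(theta)
= 4.9 + 2.9*cos(280)
= 4.9 + 0.5036
= 5.4036


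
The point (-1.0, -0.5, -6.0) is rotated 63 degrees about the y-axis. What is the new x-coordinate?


Rotation about y-axis: x' = x*cos(theta) + z*sin(theta)
= -1.0 * 0.454 + -6.0 * 0.891
= -5.8


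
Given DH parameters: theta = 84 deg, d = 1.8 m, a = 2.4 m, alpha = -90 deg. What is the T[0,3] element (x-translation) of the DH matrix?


T[0,3] = a * cos(theta)
= 2.4 * cos(84 deg)
= 2.4 * 0.1045
= 0.2509


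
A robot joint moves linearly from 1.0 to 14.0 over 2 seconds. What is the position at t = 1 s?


s = t/T = 1/2 = 0.5
p(t) = p0 + (pf-p0)*s
= 1.0 + (14.0 - 1.0) * 0.5
= 7.5


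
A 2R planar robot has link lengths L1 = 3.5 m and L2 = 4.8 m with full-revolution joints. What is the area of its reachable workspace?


r_max = L1 + L2 = 8.3 m
r_min = |L1 - L2| = 1.3 m
Area = pi*(r_max^2 - r_min^2)
= pi*(68.89 - 1.69)
= pi * 67.2
= 211.115 m^2


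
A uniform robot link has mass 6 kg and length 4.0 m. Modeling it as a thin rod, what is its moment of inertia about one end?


I = (1/3) * m * L^2
= (1/3) * 6 * 4.0^2
= 0.333333 * 6 * 16.0
= 32.0 kg*m^2


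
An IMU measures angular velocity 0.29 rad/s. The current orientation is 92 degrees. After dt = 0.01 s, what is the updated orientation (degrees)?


delta_theta = w * dt = 0.29 * 0.01 = 0.0029 rad
= 0.1662 deg
theta_new = 92 + 0.1662 = 92.1662 deg


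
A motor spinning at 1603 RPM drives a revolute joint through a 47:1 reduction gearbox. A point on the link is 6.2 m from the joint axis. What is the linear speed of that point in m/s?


omega_motor = 1603 * 2*pi/60 = 167.8658 rad/s
omega_joint = omega_motor / 47 = 3.5716 rad/s
v = omega_joint * r = 3.5716 * 6.2
= 22.144 m/s


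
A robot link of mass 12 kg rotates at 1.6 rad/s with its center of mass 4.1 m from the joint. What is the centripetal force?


F = m * omega^2 * r
= 12 * 1.6^2 * 4.1
= 12 * 2.56 * 4.1
= 125.952 N


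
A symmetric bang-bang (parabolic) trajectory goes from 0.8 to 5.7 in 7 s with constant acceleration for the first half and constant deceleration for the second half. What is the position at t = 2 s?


Symmetric rest-to-rest: each phase covers (pf-p0)/2 in time T/2. 0.5*a*(T/2)^2 = (pf-p0)/2 => a = 4*(pf-p0)/T^2
a = 4*(5.7-0.8)/7^2 = 0.4
t = 2 is in the acceleration phase (t <= T/2).
p = p0 + 0.5*a*t^2 = 0.8 + 0.5*0.4*2^2
= 1.6


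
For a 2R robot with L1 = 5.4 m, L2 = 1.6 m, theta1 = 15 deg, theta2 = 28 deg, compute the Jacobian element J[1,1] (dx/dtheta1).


J[1,1] = -L1*sin(t1) - L2*sin(t1+t2)
= -5.4*sin(15) - 1.6*sin(43)
= -2.4888


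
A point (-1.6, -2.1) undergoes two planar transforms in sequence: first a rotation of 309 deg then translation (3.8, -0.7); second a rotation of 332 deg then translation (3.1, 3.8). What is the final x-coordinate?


After transform 1:
x1 = cos(309)*-1.6 - sin(309)*-2.1 + 3.8 = 1.1611
y1 = sin(309)*-1.6 + cos(309)*-2.1 + -0.7 = -0.7781
After transform 2:
x2 = cos(332)*1.1611 - sin(332)*-0.7781 + 3.1
= 3.7599


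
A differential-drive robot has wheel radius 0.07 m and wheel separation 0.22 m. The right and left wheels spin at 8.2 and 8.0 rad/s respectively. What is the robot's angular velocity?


vR = r*wR = 0.07*8.2 = 0.574 m/s
vL = r*wL = 0.07*8.0 = 0.56 m/s
v = (vR+vL)/2 = 0.567 m/s
omega = (vR-vL)/L = 0.0636 rad/s
angular velocity = 0.0636 rad/s


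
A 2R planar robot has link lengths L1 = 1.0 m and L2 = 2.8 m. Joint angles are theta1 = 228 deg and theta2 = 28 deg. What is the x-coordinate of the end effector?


Convert angles to radians: theta1 = 3.9794, theta2 = 0.4887
x = L1*cos(theta1) + L2*cos(theta1+theta2)
x = -0.6691 + -0.6774
x = -1.3465


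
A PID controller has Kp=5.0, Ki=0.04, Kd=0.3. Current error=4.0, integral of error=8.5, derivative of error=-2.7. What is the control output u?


u = Kp*e + Ki*int(e) + Kd*de/dt
= 5.0*4.0 + 0.04*8.5 + 0.3*(-2.7)
= 20.0 + 0.34 + -0.81
= 19.53


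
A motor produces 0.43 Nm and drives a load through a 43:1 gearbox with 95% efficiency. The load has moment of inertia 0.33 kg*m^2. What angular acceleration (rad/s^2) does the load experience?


tau_out = tau_motor * N * eta
= 0.43 * 43 * 0.95 = 17.5655 Nm
alpha = tau_out / I = 17.5655 / 0.33
= 53.2288 rad/s^2


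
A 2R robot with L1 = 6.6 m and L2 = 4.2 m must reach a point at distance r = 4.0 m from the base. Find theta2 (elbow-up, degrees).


cos(theta2) = (r^2 - L1^2 - L2^2) / (2*L1*L2)
cos(theta2) = (16.0 - 43.56 - 17.64) / 55.44
cos(theta2) = -0.815296
theta2 = 144.6166 degrees


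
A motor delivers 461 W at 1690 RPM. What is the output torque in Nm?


omega = 1690 * 2*pi/60 = 176.9764 rad/s
tau = P / omega = 461 / 176.9764
= 2.6049 Nm


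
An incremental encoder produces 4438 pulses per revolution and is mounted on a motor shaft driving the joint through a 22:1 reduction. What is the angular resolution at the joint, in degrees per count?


counts per rev = 4438
effective counts at joint = 4438 * 22 = 97636
resolution = 360 / 97636
= 0.0037 deg/count


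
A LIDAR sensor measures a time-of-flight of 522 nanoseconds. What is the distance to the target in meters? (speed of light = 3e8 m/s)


tof = 522 ns = 5.22e-07 s
dist = c * tof / 2
= 3e8 * 5.22e-07 / 2
= 78.3 m


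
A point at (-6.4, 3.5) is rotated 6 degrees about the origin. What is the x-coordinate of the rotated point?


x' = x*cos(theta) - y*sin(theta)
cos(6 deg) = 0.9945, sin(6 deg) = 0.1045
x' = -6.4 * 0.9945 - 3.5 * 0.1045
= -6.3649 - 0.3658
= -6.7308


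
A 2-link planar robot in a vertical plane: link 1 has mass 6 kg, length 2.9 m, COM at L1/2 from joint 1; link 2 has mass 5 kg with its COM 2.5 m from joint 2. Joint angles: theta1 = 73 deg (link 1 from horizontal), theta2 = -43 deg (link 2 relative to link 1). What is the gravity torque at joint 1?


Horizontal distance from joint 1 to link-1 COM:
  x_c1 = (L1/2)*cos(t1) = 1.45 * 0.2924 = 0.4239 m
Horizontal distance from joint 1 to link-2 COM:
  x_c2 = L1*cos(t1) + Lc2*cos(t1+t2)
       = 2.9*0.2924 + 2.5*0.866 = 3.0129 m
tau1 = m1*g*x_c1 + m2*g*x_c2
     = 6*9.81*0.4239 + 5*9.81*3.0129
     = 24.953 + 147.7848
     = 172.7378 Nm


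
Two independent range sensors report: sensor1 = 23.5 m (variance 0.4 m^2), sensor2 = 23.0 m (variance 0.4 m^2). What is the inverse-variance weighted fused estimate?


w1 = (1/var1) / (1/var1 + 1/var2)
   = 2.5 / (2.5 + 2.5) = 0.5
w2 = 1 - w1 = 0.5
fused = w1*s1 + w2*s2 = 11.75 + 11.5
= 23.25 m


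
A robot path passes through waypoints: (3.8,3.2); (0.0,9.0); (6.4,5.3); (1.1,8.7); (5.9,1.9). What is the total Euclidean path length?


Segment lengths:
  seg1 = sqrt((-3.8)^2 + (5.8)^2) = 6.934
  seg2 = sqrt((6.4)^2 + (-3.7)^2) = 7.3926
  seg3 = sqrt((-5.3)^2 + (3.4)^2) = 6.2968
  seg4 = sqrt((4.8)^2 + (-6.8)^2) = 8.3235
Total = 28.9468


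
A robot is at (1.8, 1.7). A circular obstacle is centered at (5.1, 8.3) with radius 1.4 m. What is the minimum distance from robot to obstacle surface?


center_dist = sqrt((1.8-5.1)^2 + (1.7-8.3)^2)
= sqrt(10.89 + 43.56)
= 7.379
min_dist = center_dist - radius = 7.379 - 1.4 = 5.979 m


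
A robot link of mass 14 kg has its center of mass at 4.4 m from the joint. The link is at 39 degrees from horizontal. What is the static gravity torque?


tau = m*g*L*cos(angle)
= 14 * 9.81 * 4.4 * cos(39 deg)
= 14 * 9.81 * 4.4 * 0.7771
= 469.6262 Nm


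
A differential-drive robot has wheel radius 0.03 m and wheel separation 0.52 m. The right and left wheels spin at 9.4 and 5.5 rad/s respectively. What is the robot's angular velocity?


vR = r*wR = 0.03*9.4 = 0.282 m/s
vL = r*wL = 0.03*5.5 = 0.165 m/s
v = (vR+vL)/2 = 0.2235 m/s
omega = (vR-vL)/L = 0.225 rad/s
angular velocity = 0.225 rad/s


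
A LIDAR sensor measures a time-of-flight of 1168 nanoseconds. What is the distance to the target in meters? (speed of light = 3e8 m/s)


tof = 1168 ns = 1.168e-06 s
dist = c * tof / 2
= 3e8 * 1.168e-06 / 2
= 175.2 m


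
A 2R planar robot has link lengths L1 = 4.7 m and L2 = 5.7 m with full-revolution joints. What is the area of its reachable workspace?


r_max = L1 + L2 = 10.4 m
r_min = |L1 - L2| = 1.0 m
Area = pi*(r_max^2 - r_min^2)
= pi*(108.16 - 1.0)
= pi * 107.16
= 336.6531 m^2


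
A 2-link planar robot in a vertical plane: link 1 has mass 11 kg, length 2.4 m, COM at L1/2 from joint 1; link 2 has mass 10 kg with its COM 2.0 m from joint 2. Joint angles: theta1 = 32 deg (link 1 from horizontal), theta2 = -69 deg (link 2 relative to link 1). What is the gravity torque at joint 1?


Horizontal distance from joint 1 to link-1 COM:
  x_c1 = (L1/2)*cos(t1) = 1.2 * 0.848 = 1.0177 m
Horizontal distance from joint 1 to link-2 COM:
  x_c2 = L1*cos(t1) + Lc2*cos(t1+t2)
       = 2.4*0.848 + 2.0*0.7986 = 3.6326 m
tau1 = m1*g*x_c1 + m2*g*x_c2
     = 11*9.81*1.0177 + 10*9.81*3.6326
     = 109.8154 + 356.3567
     = 466.1722 Nm


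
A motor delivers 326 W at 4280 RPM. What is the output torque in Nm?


omega = 4280 * 2*pi/60 = 448.2006 rad/s
tau = P / omega = 326 / 448.2006
= 0.7274 Nm


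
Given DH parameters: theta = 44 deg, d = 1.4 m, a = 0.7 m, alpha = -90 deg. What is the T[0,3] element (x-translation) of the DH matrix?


T[0,3] = a * cos(theta)
= 0.7 * cos(44 deg)
= 0.7 * 0.7193
= 0.5035


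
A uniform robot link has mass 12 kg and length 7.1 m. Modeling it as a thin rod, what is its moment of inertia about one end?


I = (1/3) * m * L^2
= (1/3) * 12 * 7.1^2
= 0.333333 * 12 * 50.41
= 201.64 kg*m^2


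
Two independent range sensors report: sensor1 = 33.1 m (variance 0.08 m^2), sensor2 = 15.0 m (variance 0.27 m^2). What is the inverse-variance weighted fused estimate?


w1 = (1/var1) / (1/var1 + 1/var2)
   = 12.5 / (12.5 + 3.7037) = 0.7714
w2 = 1 - w1 = 0.2286
fused = w1*s1 + w2*s2 = 25.5343 + 3.4286
= 28.9629 m


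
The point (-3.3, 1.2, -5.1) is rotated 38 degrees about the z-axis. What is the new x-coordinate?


Rotation about z-axis: x' = x*cos(theta) - y*sin(theta)
= -3.3 * 0.788 - 1.2 * 0.6157
= -3.3392


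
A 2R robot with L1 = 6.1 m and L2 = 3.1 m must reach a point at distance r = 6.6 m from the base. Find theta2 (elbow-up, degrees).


cos(theta2) = (r^2 - L1^2 - L2^2) / (2*L1*L2)
cos(theta2) = (43.56 - 37.21 - 9.61) / 37.82
cos(theta2) = -0.086198
theta2 = 94.9449 degrees


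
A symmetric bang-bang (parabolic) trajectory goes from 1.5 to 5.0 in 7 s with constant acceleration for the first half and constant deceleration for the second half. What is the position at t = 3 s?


Symmetric rest-to-rest: each phase covers (pf-p0)/2 in time T/2. 0.5*a*(T/2)^2 = (pf-p0)/2 => a = 4*(pf-p0)/T^2
a = 4*(5.0-1.5)/7^2 = 0.2857
t = 3 is in the acceleration phase (t <= T/2).
p = p0 + 0.5*a*t^2 = 1.5 + 0.5*0.2857*3^2
= 2.7857


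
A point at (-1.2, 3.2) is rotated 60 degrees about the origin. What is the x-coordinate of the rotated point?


x' = x*cos(theta) - y*sin(theta)
cos(60 deg) = 0.5, sin(60 deg) = 0.866
x' = -1.2 * 0.5 - 3.2 * 0.866
= -0.6 - 2.7713
= -3.3713


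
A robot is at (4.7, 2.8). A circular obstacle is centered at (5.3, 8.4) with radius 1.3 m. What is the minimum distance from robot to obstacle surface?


center_dist = sqrt((4.7-5.3)^2 + (2.8-8.4)^2)
= sqrt(0.36 + 31.36)
= 5.6321
min_dist = center_dist - radius = 5.6321 - 1.3 = 4.3321 m


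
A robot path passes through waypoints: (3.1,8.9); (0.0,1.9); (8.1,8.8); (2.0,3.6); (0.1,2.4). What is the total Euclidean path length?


Segment lengths:
  seg1 = sqrt((-3.1)^2 + (-7.0)^2) = 7.6557
  seg2 = sqrt((8.1)^2 + (6.9)^2) = 10.6405
  seg3 = sqrt((-6.1)^2 + (-5.2)^2) = 8.0156
  seg4 = sqrt((-1.9)^2 + (-1.2)^2) = 2.2472
Total = 28.559


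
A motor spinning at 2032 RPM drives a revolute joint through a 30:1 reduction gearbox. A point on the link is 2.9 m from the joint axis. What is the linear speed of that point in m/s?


omega_motor = 2032 * 2*pi/60 = 212.7905 rad/s
omega_joint = omega_motor / 30 = 7.093 rad/s
v = omega_joint * r = 7.093 * 2.9
= 20.5698 m/s


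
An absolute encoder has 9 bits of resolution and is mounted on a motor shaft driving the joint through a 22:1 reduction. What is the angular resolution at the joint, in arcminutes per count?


counts = 2^9 = 512
effective counts at joint = 512 * 22 = 11264
resolution = 360*60 / 11264
= 1.9176 arcmin/count


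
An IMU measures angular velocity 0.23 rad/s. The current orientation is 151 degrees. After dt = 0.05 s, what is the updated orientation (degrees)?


delta_theta = w * dt = 0.23 * 0.05 = 0.0115 rad
= 0.6589 deg
theta_new = 151 + 0.6589 = 151.6589 deg


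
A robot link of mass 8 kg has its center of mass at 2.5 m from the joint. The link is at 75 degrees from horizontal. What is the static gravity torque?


tau = m*g*L*cos(angle)
= 8 * 9.81 * 2.5 * cos(75 deg)
= 8 * 9.81 * 2.5 * 0.2588
= 50.7803 Nm


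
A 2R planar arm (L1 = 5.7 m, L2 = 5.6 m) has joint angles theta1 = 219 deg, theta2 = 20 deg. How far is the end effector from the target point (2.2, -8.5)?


End effector via forward kinematics:
x = L1*cos(t1) + L2*cos(t1+t2) = -7.3139
y = L1*sin(t1) + L2*sin(t1+t2) = -8.3873
Distance to target:
d = sqrt((2.2 - -7.3139)^2 + (-8.5 - -8.3873)^2)
= sqrt(90.5152 + 0.0127)
= 9.5146 m


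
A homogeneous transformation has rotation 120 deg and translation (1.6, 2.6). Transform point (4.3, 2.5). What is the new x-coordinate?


x' = cos(theta)*px - sin(theta)*py + tx
= -0.5*4.3 - 0.866*2.5 + 1.6
= -2.7151


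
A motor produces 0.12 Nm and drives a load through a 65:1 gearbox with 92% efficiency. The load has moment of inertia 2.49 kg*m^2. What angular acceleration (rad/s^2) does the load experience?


tau_out = tau_motor * N * eta
= 0.12 * 65 * 0.92 = 7.176 Nm
alpha = tau_out / I = 7.176 / 2.49
= 2.8819 rad/s^2


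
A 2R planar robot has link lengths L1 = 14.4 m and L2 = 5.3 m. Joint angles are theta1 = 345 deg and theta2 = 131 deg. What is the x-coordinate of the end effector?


Convert angles to radians: theta1 = 6.0214, theta2 = 2.2864
x = L1*cos(theta1) + L2*cos(theta1+theta2)
x = 13.9093 + -2.3234
x = 11.586


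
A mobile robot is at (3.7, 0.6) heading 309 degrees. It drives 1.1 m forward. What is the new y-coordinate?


y_new = y0 + d*sin(theta)
= 0.6 + 1.1*sin(309)
= 0.6 + -0.8549
= -0.2549


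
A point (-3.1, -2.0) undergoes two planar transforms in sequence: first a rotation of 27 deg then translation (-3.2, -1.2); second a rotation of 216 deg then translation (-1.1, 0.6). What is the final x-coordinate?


After transform 1:
x1 = cos(27)*-3.1 - sin(27)*-2.0 + -3.2 = -5.0541
y1 = sin(27)*-3.1 + cos(27)*-2.0 + -1.2 = -4.3894
After transform 2:
x2 = cos(216)*-5.0541 - sin(216)*-4.3894 + -1.1
= 0.4089


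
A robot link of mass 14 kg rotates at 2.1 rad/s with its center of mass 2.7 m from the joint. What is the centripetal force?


F = m * omega^2 * r
= 14 * 2.1^2 * 2.7
= 14 * 4.41 * 2.7
= 166.698 N


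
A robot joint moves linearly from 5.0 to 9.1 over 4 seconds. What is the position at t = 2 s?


s = t/T = 2/4 = 0.5
p(t) = p0 + (pf-p0)*s
= 5.0 + (9.1 - 5.0) * 0.5
= 7.05


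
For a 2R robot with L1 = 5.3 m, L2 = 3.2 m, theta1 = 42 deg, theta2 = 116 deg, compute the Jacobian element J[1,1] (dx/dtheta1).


J[1,1] = -L1*sin(t1) - L2*sin(t1+t2)
= -5.3*sin(42) - 3.2*sin(158)
= -4.7451


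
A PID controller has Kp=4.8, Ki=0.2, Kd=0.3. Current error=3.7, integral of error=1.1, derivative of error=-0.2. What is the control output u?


u = Kp*e + Ki*int(e) + Kd*de/dt
= 4.8*3.7 + 0.2*1.1 + 0.3*(-0.2)
= 17.76 + 0.22 + -0.06
= 17.92


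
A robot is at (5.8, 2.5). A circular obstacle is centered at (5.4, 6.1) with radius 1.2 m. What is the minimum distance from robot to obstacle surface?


center_dist = sqrt((5.8-5.4)^2 + (2.5-6.1)^2)
= sqrt(0.16 + 12.96)
= 3.6222
min_dist = center_dist - radius = 3.6222 - 1.2 = 2.4222 m


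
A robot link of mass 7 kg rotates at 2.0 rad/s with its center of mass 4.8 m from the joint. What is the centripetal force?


F = m * omega^2 * r
= 7 * 2.0^2 * 4.8
= 7 * 4.0 * 4.8
= 134.4 N


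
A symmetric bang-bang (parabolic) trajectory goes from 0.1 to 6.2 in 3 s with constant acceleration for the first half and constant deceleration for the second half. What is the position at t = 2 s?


Symmetric rest-to-rest: each phase covers (pf-p0)/2 in time T/2. 0.5*a*(T/2)^2 = (pf-p0)/2 => a = 4*(pf-p0)/T^2
a = 4*(6.2-0.1)/3^2 = 2.7111
t = 2 is in the deceleration phase (t > T/2).
p = pf - 0.5*a*(T-t)^2 = 6.2 - 0.5*2.7111*1^2
= 4.8444


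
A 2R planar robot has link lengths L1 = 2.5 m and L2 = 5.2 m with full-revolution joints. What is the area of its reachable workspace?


r_max = L1 + L2 = 7.7 m
r_min = |L1 - L2| = 2.7 m
Area = pi*(r_max^2 - r_min^2)
= pi*(59.29 - 7.29)
= pi * 52.0
= 163.3628 m^2


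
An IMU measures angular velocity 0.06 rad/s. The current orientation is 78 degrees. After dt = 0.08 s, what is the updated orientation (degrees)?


delta_theta = w * dt = 0.06 * 0.08 = 0.0048 rad
= 0.275 deg
theta_new = 78 + 0.275 = 78.275 deg


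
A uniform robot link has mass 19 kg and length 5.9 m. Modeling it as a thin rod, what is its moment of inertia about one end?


I = (1/3) * m * L^2
= (1/3) * 19 * 5.9^2
= 0.333333 * 19 * 34.81
= 220.4633 kg*m^2


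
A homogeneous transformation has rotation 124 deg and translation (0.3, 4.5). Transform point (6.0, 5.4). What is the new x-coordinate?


x' = cos(theta)*px - sin(theta)*py + tx
= -0.5592*6.0 - 0.829*5.4 + 0.3
= -7.532


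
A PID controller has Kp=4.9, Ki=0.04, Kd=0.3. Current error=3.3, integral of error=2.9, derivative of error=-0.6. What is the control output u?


u = Kp*e + Ki*int(e) + Kd*de/dt
= 4.9*3.3 + 0.04*2.9 + 0.3*(-0.6)
= 16.17 + 0.116 + -0.18
= 16.106


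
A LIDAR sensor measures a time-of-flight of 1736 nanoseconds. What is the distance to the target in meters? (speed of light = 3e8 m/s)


tof = 1736 ns = 1.736e-06 s
dist = c * tof / 2
= 3e8 * 1.736e-06 / 2
= 260.4 m


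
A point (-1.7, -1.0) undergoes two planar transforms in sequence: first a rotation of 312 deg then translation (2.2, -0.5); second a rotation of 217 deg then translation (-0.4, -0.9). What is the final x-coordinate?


After transform 1:
x1 = cos(312)*-1.7 - sin(312)*-1.0 + 2.2 = 0.3193
y1 = sin(312)*-1.7 + cos(312)*-1.0 + -0.5 = 0.0942
After transform 2:
x2 = cos(217)*0.3193 - sin(217)*0.0942 + -0.4
= -0.5983


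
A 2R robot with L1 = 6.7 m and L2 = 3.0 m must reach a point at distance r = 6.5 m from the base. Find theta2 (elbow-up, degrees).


cos(theta2) = (r^2 - L1^2 - L2^2) / (2*L1*L2)
cos(theta2) = (42.25 - 44.89 - 9.0) / 40.2
cos(theta2) = -0.289552
theta2 = 106.8312 degrees


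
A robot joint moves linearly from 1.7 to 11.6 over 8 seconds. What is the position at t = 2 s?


s = t/T = 2/8 = 0.25
p(t) = p0 + (pf-p0)*s
= 1.7 + (11.6 - 1.7) * 0.25
= 4.175


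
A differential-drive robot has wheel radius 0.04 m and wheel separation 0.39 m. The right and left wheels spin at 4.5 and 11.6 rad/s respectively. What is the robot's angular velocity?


vR = r*wR = 0.04*4.5 = 0.18 m/s
vL = r*wL = 0.04*11.6 = 0.464 m/s
v = (vR+vL)/2 = 0.322 m/s
omega = (vR-vL)/L = -0.7282 rad/s
angular velocity = -0.7282 rad/s


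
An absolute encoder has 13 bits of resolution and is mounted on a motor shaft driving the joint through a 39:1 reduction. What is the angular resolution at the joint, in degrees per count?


counts = 2^13 = 8192
effective counts at joint = 8192 * 39 = 319488
resolution = 360 / 319488
= 0.0011 deg/count
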